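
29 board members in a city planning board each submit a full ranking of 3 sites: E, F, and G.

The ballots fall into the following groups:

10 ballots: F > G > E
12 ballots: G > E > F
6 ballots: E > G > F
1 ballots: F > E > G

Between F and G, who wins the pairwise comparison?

G

Ballots ranking F above G: 10+1 = 11.
Ballots ranking G above F: 12+6 = 18.
G wins the head-to-head, 18–11.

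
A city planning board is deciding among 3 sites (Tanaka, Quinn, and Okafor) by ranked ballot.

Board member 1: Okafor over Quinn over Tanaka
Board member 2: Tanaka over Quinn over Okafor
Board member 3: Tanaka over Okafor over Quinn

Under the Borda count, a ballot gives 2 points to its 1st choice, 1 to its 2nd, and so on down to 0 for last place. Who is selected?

Borda scores:
  Tanaka: 0 + 2 + 2 = 4
  Quinn: 1 + 1 + 0 = 2
  Okafor: 2 + 0 + 1 = 3
Tanaka has the highest total.

Tanaka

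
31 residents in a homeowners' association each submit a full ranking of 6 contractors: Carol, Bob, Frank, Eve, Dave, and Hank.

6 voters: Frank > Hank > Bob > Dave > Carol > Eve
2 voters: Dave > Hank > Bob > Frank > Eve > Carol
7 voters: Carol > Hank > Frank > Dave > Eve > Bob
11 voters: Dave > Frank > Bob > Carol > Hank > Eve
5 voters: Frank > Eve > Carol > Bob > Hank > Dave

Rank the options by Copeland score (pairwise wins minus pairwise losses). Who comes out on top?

Pairwise results:
  Carol vs Bob: Bob wins 19–12.
  Carol vs Frank: Frank wins 24–7.
  Carol vs Eve: Carol wins 24–7.
  Carol vs Dave: Dave wins 19–12.
  Carol vs Hank: Carol wins 23–8.
  Bob vs Frank: Frank wins 29–2.
  Bob vs Eve: Bob wins 19–12.
  Bob vs Dave: Dave wins 20–11.
  Bob vs Hank: Bob wins 16–15.
  Frank vs Eve: Frank wins 31–0.
  Frank vs Dave: Frank wins 18–13.
  Frank vs Hank: Frank wins 22–9.
  Eve vs Dave: Dave wins 26–5.
  Eve vs Hank: Hank wins 26–5.
  Dave vs Hank: Hank wins 18–13.
Copeland scores (wins − losses):
  Carol: 2 − 3 = -1
  Bob: 3 − 2 = 1
  Frank: 5 − 0 = 5
  Eve: 0 − 5 = -5
  Dave: 3 − 2 = 1
  Hank: 2 − 3 = -1
Frank has the best Copeland score.

Frank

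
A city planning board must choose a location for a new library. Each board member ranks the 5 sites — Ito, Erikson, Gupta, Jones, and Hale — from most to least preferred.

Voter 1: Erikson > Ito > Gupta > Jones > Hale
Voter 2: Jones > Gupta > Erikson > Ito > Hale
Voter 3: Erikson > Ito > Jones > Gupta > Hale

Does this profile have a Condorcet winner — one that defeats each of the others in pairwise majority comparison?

Head-to-head results (3 voters total):
Ito vs Erikson: Erikson wins 3–0.
Ito vs Gupta: Ito wins 2–1.
Ito vs Jones: Ito wins 2–1.
Ito vs Hale: Ito wins 3–0.
Erikson vs Gupta: Erikson wins 2–1.
Erikson vs Jones: Erikson wins 2–1.
Erikson vs Hale: Erikson wins 3–0.
Gupta vs Jones: Jones wins 2–1.
Gupta vs Hale: Gupta wins 3–0.
Jones vs Hale: Jones wins 3–0.
Erikson beats each rival — Ito (3–0), Gupta (2–1), Jones (2–1), Hale (3–0) — so Erikson is the Condorcet winner.

Yes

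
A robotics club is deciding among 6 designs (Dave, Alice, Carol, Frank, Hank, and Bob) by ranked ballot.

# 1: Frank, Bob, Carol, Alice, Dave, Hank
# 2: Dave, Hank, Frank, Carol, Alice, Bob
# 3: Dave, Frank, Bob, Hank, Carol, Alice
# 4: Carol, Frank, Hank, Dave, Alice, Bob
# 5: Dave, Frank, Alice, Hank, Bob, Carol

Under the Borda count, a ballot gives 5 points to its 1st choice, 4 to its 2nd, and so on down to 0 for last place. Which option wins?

Borda scores:
  Dave: 1 + 5 + 5 + 2 + 5 = 18
  Alice: 2 + 1 + 0 + 1 + 3 = 7
  Carol: 3 + 2 + 1 + 5 + 0 = 11
  Frank: 5 + 3 + 4 + 4 + 4 = 20
  Hank: 0 + 4 + 2 + 3 + 2 = 11
  Bob: 4 + 0 + 3 + 0 + 1 = 8
Frank has the highest total.

Frank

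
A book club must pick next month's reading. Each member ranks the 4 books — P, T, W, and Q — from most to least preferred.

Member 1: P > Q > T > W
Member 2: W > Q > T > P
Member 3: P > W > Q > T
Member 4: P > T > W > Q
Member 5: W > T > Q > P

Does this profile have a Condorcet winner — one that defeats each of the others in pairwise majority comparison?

Head-to-head results (5 voters total):
P vs T: P wins 3–2.
P vs W: P wins 3–2.
P vs Q: P wins 3–2.
T vs W: W wins 3–2.
T vs Q: Q wins 3–2.
W vs Q: W wins 4–1.
P beats each rival — T (3–2), W (3–2), Q (3–2) — so P is the Condorcet winner.

Yes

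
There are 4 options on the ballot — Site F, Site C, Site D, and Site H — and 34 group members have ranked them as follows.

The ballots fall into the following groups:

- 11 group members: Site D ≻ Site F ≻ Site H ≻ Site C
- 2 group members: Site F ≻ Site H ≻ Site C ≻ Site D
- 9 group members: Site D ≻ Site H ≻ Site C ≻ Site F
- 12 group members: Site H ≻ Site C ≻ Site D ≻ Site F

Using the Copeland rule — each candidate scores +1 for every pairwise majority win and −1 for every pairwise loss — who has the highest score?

Site D

Pairwise results:
  Site F vs Site C: Site C wins 21–13.
  Site F vs Site D: Site D wins 32–2.
  Site F vs Site H: Site H wins 21–13.
  Site C vs Site D: Site D wins 20–14.
  Site C vs Site H: Site H wins 34–0.
  Site D vs Site H: Site D wins 20–14.
Copeland scores (wins − losses):
  Site F: 0 − 3 = -3
  Site C: 1 − 2 = -1
  Site D: 3 − 0 = 3
  Site H: 2 − 1 = 1
Site D has the best Copeland score.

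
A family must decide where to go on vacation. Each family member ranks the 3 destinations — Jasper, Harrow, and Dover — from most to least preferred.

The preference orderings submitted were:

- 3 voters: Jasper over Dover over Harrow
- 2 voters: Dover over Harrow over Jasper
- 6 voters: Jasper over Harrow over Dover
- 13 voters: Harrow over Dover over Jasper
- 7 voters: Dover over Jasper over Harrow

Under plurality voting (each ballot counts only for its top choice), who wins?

Harrow

First-place vote totals:
  Jasper: 9
  Harrow: 13
  Dover: 9
Harrow has the most first-place votes.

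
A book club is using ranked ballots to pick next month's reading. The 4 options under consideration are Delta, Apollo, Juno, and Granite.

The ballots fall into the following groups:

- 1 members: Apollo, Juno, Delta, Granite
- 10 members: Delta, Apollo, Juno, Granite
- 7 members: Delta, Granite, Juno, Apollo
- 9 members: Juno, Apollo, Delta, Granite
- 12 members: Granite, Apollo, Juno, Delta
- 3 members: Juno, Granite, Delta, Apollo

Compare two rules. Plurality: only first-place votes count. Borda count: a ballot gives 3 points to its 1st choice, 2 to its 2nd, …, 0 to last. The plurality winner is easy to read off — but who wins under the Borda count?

Plurality first-place counts: Delta 17, Apollo 1, Juno 12, Granite 12 → Delta.
Borda totals: Delta 64, Apollo 65, Juno 67, Granite 56 → Juno.

Juno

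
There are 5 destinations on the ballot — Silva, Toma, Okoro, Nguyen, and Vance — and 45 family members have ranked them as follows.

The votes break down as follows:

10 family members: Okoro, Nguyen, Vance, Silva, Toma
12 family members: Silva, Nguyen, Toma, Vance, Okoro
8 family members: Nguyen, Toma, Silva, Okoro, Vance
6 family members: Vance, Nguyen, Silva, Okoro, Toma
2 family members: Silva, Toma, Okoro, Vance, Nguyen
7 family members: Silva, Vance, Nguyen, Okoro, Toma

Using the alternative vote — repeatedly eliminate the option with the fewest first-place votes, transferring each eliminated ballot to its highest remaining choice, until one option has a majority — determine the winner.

Round 1: Silva 21, Okoro 10, Nguyen 8, Vance 6, Toma 0. Toma has the fewest and is eliminated.
Round 2: Silva 21, Okoro 10, Nguyen 8, Vance 6. Vance has the fewest and is eliminated.
Round 3: Silva 21, Nguyen 14, Okoro 10. Okoro has the fewest and is eliminated.
Round 4: Nguyen 24, Silva 21. Nguyen has a majority.

Nguyen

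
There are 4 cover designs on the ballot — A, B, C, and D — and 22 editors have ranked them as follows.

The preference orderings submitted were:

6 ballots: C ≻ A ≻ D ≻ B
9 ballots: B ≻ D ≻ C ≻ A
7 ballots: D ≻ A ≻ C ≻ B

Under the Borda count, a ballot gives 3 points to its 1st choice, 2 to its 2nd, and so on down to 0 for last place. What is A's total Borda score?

Borda scores:
  A: 6·2 + 9·0 + 7·2 = 26
  B: 6·0 + 9·3 + 7·0 = 27
  C: 6·3 + 9·1 + 7·1 = 34
  D: 6·1 + 9·2 + 7·3 = 45

26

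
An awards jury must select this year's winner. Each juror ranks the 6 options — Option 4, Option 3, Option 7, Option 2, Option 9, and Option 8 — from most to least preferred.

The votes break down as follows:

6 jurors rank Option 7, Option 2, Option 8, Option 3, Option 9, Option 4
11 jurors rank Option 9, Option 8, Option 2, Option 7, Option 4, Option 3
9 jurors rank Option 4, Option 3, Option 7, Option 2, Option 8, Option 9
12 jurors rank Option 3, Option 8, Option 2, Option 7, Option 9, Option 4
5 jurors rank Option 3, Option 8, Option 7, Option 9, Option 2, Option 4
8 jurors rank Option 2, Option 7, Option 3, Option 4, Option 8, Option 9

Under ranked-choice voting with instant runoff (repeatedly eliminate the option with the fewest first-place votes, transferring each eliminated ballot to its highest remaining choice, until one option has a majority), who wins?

Option 3

Round 1: Option 3 17, Option 9 11, Option 4 9, Option 2 8, Option 7 6, Option 8 0. Option 8 has the fewest and is eliminated.
Round 2: Option 3 17, Option 9 11, Option 4 9, Option 2 8, Option 7 6. Option 7 has the fewest and is eliminated.
Round 3: Option 3 17, Option 2 14, Option 9 11, Option 4 9. Option 4 has the fewest and is eliminated.
Round 4: Option 3 26, Option 2 14, Option 9 11. Option 3 has a majority.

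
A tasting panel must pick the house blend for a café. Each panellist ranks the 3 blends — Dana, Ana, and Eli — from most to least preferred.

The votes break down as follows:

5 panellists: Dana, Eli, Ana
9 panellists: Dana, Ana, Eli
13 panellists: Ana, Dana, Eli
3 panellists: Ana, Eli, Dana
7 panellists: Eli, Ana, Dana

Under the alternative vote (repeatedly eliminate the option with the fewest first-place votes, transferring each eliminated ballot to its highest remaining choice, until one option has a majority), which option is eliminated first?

Round 1: Ana 16, Dana 14, Eli 7. Eli has the fewest and is eliminated.
Round 2: Ana 23, Dana 14. Ana has a majority.

Eli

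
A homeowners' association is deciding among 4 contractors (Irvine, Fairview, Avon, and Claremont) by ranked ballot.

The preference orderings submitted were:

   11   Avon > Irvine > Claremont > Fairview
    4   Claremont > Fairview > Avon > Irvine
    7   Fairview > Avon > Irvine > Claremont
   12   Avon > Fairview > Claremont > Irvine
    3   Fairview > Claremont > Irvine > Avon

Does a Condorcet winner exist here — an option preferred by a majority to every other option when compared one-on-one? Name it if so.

Avon

Head-to-head results (37 voters total):
Irvine vs Fairview: Fairview wins 26–11.
Irvine vs Avon: Avon wins 34–3.
Irvine vs Claremont: Claremont wins 19–18.
Fairview vs Avon: Avon wins 23–14.
Fairview vs Claremont: Fairview wins 22–15.
Avon vs Claremont: Avon wins 30–7.
Avon beats each rival — Irvine (34–3), Fairview (23–14), Claremont (30–7) — so Avon is the Condorcet winner.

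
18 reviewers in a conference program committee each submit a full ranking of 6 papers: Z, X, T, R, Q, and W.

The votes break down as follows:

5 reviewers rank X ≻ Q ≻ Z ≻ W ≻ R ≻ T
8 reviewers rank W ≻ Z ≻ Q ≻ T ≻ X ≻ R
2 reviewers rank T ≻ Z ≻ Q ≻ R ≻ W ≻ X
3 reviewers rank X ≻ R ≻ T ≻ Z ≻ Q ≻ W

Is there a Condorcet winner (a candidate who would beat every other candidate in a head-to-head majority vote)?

Head-to-head results (18 voters total):
Z vs X: Z wins 10–8.
Z vs T: Z wins 13–5.
Z vs R: Z wins 15–3.
Z vs Q: Z wins 13–5.
Z vs W: Z wins 10–8.
X vs T: T wins 10–8.
X vs R: X wins 16–2.
X vs Q: Q wins 10–8.
X vs W: W wins 10–8.
T vs R: T wins 10–8.
T vs Q: Q wins 13–5.
T vs W: W wins 13–5.
R vs Q: Q wins 15–3.
R vs W: W wins 13–5.
Q vs W: Q wins 10–8.
Z beats each rival — X (10–8), T (13–5), R (15–3), Q (13–5), W (10–8) — so Z is the Condorcet winner.

Yes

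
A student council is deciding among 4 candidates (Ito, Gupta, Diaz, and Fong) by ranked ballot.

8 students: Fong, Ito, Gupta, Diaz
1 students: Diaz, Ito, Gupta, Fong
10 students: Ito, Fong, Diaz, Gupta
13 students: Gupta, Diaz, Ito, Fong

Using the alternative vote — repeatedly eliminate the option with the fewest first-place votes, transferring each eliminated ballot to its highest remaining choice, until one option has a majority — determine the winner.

Ito

Round 1: Gupta 13, Ito 10, Fong 8, Diaz 1. Diaz has the fewest and is eliminated.
Round 2: Gupta 13, Ito 11, Fong 8. Fong has the fewest and is eliminated.
Round 3: Ito 19, Gupta 13. Ito has a majority.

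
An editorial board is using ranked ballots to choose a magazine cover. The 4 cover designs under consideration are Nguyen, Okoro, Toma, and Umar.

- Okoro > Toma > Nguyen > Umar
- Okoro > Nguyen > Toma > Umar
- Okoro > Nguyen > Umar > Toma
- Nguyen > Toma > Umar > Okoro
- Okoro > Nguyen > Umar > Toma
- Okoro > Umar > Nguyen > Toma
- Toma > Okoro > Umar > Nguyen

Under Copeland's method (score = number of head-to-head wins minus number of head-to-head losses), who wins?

Okoro

Pairwise results:
  Nguyen vs Okoro: Okoro wins 6–1.
  Nguyen vs Toma: Nguyen wins 5–2.
  Nguyen vs Umar: Nguyen wins 5–2.
  Okoro vs Toma: Okoro wins 5–2.
  Okoro vs Umar: Okoro wins 6–1.
  Toma vs Umar: Toma wins 4–3.
Copeland scores (wins − losses):
  Nguyen: 2 − 1 = 1
  Okoro: 3 − 0 = 3
  Toma: 1 − 2 = -1
  Umar: 0 − 3 = -3
Okoro has the best Copeland score.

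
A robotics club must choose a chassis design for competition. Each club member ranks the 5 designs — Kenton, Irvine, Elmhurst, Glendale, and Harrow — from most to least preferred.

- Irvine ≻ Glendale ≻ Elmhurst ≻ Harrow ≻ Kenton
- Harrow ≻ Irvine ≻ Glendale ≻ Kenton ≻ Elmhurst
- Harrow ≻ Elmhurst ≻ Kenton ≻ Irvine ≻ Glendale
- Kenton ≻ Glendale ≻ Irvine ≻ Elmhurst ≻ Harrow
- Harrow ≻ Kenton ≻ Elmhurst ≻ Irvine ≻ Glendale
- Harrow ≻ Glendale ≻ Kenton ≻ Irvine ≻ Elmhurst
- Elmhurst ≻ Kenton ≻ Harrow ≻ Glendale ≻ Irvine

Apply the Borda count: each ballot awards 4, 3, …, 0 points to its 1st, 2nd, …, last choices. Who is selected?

Harrow

Borda scores:
  Kenton: 0 + 1 + 2 + 4 + 3 + 2 + 3 = 15
  Irvine: 4 + 3 + 1 + 2 + 1 + 1 + 0 = 12
  Elmhurst: 2 + 0 + 3 + 1 + 2 + 0 + 4 = 12
  Glendale: 3 + 2 + 0 + 3 + 0 + 3 + 1 = 12
  Harrow: 1 + 4 + 4 + 0 + 4 + 4 + 2 = 19
Harrow has the highest total.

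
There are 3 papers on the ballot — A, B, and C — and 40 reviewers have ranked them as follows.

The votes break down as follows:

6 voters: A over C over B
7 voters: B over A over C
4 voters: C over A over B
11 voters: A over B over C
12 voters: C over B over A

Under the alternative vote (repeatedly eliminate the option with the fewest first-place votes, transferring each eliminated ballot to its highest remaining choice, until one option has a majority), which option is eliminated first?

Round 1: A 17, C 16, B 7. B has the fewest and is eliminated.
Round 2: A 24, C 16. A has a majority.

B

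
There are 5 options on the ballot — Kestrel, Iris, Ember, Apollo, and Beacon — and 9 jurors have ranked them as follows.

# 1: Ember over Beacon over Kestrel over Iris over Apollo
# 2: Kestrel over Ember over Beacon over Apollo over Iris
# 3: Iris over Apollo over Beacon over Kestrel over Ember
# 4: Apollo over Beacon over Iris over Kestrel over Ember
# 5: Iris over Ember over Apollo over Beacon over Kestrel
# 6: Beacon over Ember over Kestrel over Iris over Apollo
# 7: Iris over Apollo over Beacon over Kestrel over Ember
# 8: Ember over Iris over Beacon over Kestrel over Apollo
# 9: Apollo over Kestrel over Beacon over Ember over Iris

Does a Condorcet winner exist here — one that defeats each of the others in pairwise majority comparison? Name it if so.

No Condorcet winner

Head-to-head results (9 voters total):
Kestrel vs Iris: Iris wins 5–4.
Kestrel vs Ember: Kestrel wins 5–4.
Kestrel vs Apollo: Apollo wins 5–4.
Kestrel vs Beacon: Beacon wins 7–2.
Iris vs Ember: Ember wins 5–4.
Iris vs Apollo: Iris wins 6–3.
Iris vs Beacon: Beacon wins 5–4.
Ember vs Apollo: Ember wins 5–4.
Ember vs Beacon: Beacon wins 5–4.
Apollo vs Beacon: Apollo wins 5–4.
No candidate beats all others: Kestrel beats Ember beats Iris beats Kestrel, a majority cycle.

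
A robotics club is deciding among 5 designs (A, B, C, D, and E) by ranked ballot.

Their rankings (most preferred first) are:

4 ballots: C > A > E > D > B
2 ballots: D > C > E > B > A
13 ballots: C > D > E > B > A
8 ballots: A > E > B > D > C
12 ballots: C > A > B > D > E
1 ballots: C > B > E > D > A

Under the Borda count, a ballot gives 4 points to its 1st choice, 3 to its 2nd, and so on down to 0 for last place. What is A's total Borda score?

80

Borda scores:
  A: 4·3 + 2·0 + 13·0 + 8·4 + 12·3 + 0 = 80
  B: 4·0 + 2·1 + 13·1 + 8·2 + 12·2 + 3 = 58
  C: 4·4 + 2·3 + 13·4 + 8·0 + 12·4 + 4 = 126
  D: 4·1 + 2·4 + 13·3 + 8·1 + 12·1 + 1 = 72
  E: 4·2 + 2·2 + 13·2 + 8·3 + 12·0 + 2 = 64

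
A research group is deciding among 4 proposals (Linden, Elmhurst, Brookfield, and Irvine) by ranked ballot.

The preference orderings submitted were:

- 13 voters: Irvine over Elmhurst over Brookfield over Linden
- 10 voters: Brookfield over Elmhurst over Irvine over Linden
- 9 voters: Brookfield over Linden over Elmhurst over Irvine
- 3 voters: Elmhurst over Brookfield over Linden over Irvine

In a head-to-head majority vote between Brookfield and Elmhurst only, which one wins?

Ballots ranking Brookfield above Elmhurst: 10+9 = 19.
Ballots ranking Elmhurst above Brookfield: 13+3 = 16.
Brookfield wins the head-to-head, 19–16.

Brookfield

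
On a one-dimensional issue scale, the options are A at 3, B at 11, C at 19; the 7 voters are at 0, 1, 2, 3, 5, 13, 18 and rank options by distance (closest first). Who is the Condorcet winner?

With single-peaked preferences on a line, the Condorcet winner is the candidate closest to the median voter.
The median voter (position 3) is closest to A at 3.
Check: A vs C — voters closer to A: 5 of 7.

A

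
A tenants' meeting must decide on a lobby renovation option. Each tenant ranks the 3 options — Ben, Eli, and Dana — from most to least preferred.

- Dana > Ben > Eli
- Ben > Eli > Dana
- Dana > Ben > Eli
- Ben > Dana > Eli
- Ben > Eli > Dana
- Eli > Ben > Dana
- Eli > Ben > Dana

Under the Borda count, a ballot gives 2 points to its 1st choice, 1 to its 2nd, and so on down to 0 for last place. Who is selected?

Borda scores:
  Ben: 1 + 2 + 1 + 2 + 2 + 1 + 1 = 10
  Eli: 0 + 1 + 0 + 0 + 1 + 2 + 2 = 6
  Dana: 2 + 0 + 2 + 1 + 0 + 0 + 0 = 5
Ben has the highest total.

Ben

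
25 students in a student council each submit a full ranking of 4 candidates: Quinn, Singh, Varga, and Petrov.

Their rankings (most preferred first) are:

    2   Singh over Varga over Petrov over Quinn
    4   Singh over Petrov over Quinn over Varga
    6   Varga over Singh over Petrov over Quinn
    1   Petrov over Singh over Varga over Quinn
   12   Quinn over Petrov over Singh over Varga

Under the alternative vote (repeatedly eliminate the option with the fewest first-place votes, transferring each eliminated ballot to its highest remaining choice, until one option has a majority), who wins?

Round 1: Quinn 12, Singh 6, Varga 6, Petrov 1. Petrov has the fewest and is eliminated.
Round 2: Quinn 12, Singh 7, Varga 6. Varga has the fewest and is eliminated.
Round 3: Singh 13, Quinn 12. Singh has a majority.

Singh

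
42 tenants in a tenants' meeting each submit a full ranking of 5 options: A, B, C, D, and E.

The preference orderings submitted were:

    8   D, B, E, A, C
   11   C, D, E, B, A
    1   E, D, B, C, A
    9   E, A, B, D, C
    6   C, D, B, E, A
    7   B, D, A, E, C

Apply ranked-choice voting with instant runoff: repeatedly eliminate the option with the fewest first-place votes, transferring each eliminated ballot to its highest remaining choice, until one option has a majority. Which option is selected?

D

Round 1: C 17, E 10, D 8, B 7, A 0. A has the fewest and is eliminated.
Round 2: C 17, E 10, D 8, B 7. B has the fewest and is eliminated.
Round 3: C 17, D 15, E 10. E has the fewest and is eliminated.
Round 4: D 25, C 17. D has a majority.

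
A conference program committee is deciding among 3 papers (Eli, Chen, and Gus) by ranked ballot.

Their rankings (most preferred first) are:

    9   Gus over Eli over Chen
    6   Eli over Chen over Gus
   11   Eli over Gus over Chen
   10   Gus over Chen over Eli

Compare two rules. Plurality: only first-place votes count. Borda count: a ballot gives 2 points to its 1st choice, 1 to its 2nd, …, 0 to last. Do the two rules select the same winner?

Plurality first-place counts: Eli 17, Chen 0, Gus 19 → Gus.
Borda totals: Eli 43, Chen 16, Gus 49 → Gus.
The two rules agree on Gus.

Yes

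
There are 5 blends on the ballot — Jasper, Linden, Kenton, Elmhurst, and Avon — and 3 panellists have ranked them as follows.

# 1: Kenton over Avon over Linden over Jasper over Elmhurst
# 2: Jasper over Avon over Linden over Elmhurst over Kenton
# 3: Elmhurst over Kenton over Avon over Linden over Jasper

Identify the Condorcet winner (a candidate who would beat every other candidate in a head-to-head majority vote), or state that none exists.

Head-to-head results (3 voters total):
Jasper vs Linden: Linden wins 2–1.
Jasper vs Kenton: Kenton wins 2–1.
Jasper vs Elmhurst: Jasper wins 2–1.
Jasper vs Avon: Avon wins 2–1.
Linden vs Kenton: Kenton wins 2–1.
Linden vs Elmhurst: Linden wins 2–1.
Linden vs Avon: Avon wins 3–0.
Kenton vs Elmhurst: Elmhurst wins 2–1.
Kenton vs Avon: Kenton wins 2–1.
Elmhurst vs Avon: Avon wins 2–1.
No candidate beats all others: Jasper beats Elmhurst beats Kenton beats Jasper, a majority cycle.

None — there is no Condorcet winner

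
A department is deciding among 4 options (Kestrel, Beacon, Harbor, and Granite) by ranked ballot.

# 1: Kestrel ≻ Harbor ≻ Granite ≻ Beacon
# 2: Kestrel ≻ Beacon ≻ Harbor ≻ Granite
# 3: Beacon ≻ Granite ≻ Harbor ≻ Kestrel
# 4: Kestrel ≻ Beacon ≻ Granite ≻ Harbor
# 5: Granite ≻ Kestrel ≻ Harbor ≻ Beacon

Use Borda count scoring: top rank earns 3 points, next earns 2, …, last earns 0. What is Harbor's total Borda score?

Borda scores:
  Kestrel: 3 + 3 + 0 + 3 + 2 = 11
  Beacon: 0 + 2 + 3 + 2 + 0 = 7
  Harbor: 2 + 1 + 1 + 0 + 1 = 5
  Granite: 1 + 0 + 2 + 1 + 3 = 7

5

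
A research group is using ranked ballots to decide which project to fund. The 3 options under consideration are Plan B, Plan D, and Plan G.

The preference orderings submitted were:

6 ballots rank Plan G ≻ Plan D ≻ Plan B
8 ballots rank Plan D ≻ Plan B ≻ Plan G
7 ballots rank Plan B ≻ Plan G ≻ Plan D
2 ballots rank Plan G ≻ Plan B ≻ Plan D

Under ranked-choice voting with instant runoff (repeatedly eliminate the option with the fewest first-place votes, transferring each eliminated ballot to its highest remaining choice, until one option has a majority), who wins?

Plan G

Round 1: Plan D 8, Plan G 8, Plan B 7. Plan B has the fewest and is eliminated.
Round 2: Plan G 15, Plan D 8. Plan G has a majority.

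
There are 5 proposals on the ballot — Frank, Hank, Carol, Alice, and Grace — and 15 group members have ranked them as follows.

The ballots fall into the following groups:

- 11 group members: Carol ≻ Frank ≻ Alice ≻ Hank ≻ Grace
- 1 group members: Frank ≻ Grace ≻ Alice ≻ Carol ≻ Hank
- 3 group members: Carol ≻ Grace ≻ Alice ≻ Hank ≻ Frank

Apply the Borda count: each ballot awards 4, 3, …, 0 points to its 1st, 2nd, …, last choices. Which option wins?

Carol

Borda scores:
  Frank: 11·3 + 4 + 3·0 = 37
  Hank: 11·1 + 0 + 3·1 = 14
  Carol: 11·4 + 1 + 3·4 = 57
  Alice: 11·2 + 2 + 3·2 = 30
  Grace: 11·0 + 3 + 3·3 = 12
Carol has the highest total.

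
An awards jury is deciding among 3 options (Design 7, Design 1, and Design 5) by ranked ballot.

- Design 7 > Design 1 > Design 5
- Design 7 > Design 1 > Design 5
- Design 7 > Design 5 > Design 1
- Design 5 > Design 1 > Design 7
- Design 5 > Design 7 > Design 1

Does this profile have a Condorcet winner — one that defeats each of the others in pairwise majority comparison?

Head-to-head results (5 voters total):
Design 7 vs Design 1: Design 7 wins 4–1.
Design 7 vs Design 5: Design 7 wins 3–2.
Design 1 vs Design 5: Design 5 wins 3–2.
Design 7 beats each rival — Design 1 (4–1), Design 5 (3–2) — so Design 7 is the Condorcet winner.

Yes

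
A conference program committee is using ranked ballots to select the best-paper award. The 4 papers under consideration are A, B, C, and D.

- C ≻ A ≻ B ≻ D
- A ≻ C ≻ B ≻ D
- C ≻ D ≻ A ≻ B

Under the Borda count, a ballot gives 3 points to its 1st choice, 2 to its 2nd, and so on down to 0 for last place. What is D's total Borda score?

2

Borda scores:
  A: 2 + 3 + 1 = 6
  B: 1 + 1 + 0 = 2
  C: 3 + 2 + 3 = 8
  D: 0 + 0 + 2 = 2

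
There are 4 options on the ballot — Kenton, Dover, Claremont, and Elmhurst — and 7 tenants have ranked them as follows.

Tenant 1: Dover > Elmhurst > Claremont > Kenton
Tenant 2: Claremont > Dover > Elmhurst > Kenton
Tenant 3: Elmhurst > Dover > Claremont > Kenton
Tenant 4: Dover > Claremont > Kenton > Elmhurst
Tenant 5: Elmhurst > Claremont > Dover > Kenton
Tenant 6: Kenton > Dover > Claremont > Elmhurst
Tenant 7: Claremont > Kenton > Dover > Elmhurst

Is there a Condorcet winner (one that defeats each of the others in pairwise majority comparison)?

Yes

Head-to-head results (7 voters total):
Kenton vs Dover: Dover wins 5–2.
Kenton vs Claremont: Claremont wins 6–1.
Kenton vs Elmhurst: Elmhurst wins 4–3.
Dover vs Claremont: Dover wins 4–3.
Dover vs Elmhurst: Dover wins 5–2.
Claremont vs Elmhurst: Claremont wins 4–3.
Dover beats each rival — Kenton (5–2), Claremont (4–3), Elmhurst (5–2) — so Dover is the Condorcet winner.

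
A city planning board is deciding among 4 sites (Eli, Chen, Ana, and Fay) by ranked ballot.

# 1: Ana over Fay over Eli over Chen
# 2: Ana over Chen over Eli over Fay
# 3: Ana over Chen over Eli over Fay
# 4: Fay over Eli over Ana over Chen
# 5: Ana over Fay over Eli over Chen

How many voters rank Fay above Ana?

1

Ballots ranking Fay above Ana: 1.
Ballots ranking Ana above Fay: 4.
So 1 of 5 voters prefer Fay to Ana.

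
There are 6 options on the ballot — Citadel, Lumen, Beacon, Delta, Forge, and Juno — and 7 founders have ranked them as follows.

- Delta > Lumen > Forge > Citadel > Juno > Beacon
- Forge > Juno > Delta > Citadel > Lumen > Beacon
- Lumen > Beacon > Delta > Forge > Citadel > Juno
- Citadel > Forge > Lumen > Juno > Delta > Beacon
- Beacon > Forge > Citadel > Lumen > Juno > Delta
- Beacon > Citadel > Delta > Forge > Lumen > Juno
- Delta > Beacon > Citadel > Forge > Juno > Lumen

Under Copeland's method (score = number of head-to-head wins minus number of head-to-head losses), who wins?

Delta

Pairwise results:
  Citadel vs Lumen: Citadel wins 5–2.
  Citadel vs Beacon: Beacon wins 4–3.
  Citadel vs Delta: Delta wins 4–3.
  Citadel vs Forge: Forge wins 4–3.
  Citadel vs Juno: Citadel wins 6–1.
  Lumen vs Beacon: Lumen wins 4–3.
  Lumen vs Delta: Delta wins 4–3.
  Lumen vs Forge: Forge wins 5–2.
  Lumen vs Juno: Lumen wins 5–2.
  Beacon vs Delta: Delta wins 4–3.
  Beacon vs Forge: Beacon wins 4–3.
  Beacon vs Juno: Beacon wins 4–3.
  Delta vs Forge: Delta wins 4–3.
  Delta vs Juno: Delta wins 4–3.
  Forge vs Juno: Forge wins 7–0.
Copeland scores (wins − losses):
  Citadel: 2 − 3 = -1
  Lumen: 2 − 3 = -1
  Beacon: 3 − 2 = 1
  Delta: 5 − 0 = 5
  Forge: 3 − 2 = 1
  Juno: 0 − 5 = -5
Delta has the best Copeland score.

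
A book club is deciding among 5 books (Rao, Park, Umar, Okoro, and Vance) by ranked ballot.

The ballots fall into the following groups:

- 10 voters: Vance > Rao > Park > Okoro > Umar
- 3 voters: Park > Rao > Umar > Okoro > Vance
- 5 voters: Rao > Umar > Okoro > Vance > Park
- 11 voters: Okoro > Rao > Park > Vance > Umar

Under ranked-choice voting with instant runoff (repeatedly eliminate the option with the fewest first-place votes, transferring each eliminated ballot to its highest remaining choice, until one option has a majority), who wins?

Okoro

Round 1: Okoro 11, Vance 10, Rao 5, Park 3, Umar 0. Umar has the fewest and is eliminated.
Round 2: Okoro 11, Vance 10, Rao 5, Park 3. Park has the fewest and is eliminated.
Round 3: Okoro 11, Vance 10, Rao 8. Rao has the fewest and is eliminated.
Round 4: Okoro 19, Vance 10. Okoro has a majority.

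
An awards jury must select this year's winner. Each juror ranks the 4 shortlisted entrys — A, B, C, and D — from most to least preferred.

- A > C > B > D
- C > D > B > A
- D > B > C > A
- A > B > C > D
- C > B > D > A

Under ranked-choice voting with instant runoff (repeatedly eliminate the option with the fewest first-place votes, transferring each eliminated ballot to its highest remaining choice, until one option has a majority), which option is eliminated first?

B

Round 1: A 2, C 2, D 1, B 0. B has the fewest and is eliminated.
Round 2: A 2, C 2, D 1. D has the fewest and is eliminated.
Round 3: C 3, A 2. C has a majority.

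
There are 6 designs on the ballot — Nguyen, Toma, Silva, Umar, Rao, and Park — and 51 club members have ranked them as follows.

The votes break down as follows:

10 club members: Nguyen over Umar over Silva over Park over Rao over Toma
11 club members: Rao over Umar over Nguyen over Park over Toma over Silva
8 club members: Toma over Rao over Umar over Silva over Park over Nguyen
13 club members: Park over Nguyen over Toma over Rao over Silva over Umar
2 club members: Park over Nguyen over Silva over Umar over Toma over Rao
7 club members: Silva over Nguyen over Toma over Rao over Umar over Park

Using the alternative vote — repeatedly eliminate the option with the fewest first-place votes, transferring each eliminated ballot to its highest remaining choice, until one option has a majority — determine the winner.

Round 1: Park 15, Rao 11, Nguyen 10, Toma 8, Silva 7, Umar 0. Umar has the fewest and is eliminated.
Round 2: Park 15, Rao 11, Nguyen 10, Toma 8, Silva 7. Silva has the fewest and is eliminated.
Round 3: Nguyen 17, Park 15, Rao 11, Toma 8. Toma has the fewest and is eliminated.
Round 4: Rao 19, Nguyen 17, Park 15. Park has the fewest and is eliminated.
Round 5: Nguyen 32, Rao 19. Nguyen has a majority.

Nguyen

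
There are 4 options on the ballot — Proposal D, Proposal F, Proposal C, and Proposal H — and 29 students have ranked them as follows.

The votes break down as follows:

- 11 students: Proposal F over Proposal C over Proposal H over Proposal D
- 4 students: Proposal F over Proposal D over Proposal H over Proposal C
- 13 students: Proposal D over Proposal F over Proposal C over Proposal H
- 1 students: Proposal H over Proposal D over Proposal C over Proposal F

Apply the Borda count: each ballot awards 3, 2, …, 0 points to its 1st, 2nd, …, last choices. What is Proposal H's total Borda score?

Borda scores:
  Proposal D: 11·0 + 4·2 + 13·3 + 2 = 49
  Proposal F: 11·3 + 4·3 + 13·2 + 0 = 71
  Proposal C: 11·2 + 4·0 + 13·1 + 1 = 36
  Proposal H: 11·1 + 4·1 + 13·0 + 3 = 18

18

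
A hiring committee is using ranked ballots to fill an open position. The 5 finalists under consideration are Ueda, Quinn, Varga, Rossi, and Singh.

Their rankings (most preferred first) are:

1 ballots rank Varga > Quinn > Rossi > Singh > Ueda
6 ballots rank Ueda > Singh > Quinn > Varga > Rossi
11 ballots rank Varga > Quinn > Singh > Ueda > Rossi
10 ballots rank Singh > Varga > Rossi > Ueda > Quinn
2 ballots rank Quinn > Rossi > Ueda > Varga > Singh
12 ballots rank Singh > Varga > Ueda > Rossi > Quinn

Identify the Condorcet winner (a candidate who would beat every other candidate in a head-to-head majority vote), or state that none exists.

Singh

Head-to-head results (42 voters total):
Ueda vs Quinn: Ueda wins 28–14.
Ueda vs Varga: Varga wins 34–8.
Ueda vs Rossi: Ueda wins 29–13.
Ueda vs Singh: Singh wins 34–8.
Quinn vs Varga: Varga wins 34–8.
Quinn vs Rossi: Rossi wins 22–20.
Quinn vs Singh: Singh wins 28–14.
Varga vs Rossi: Varga wins 40–2.
Varga vs Singh: Singh wins 28–14.
Rossi vs Singh: Singh wins 39–3.
Singh beats each rival — Ueda (34–8), Quinn (28–14), Varga (28–14), Rossi (39–3) — so Singh is the Condorcet winner.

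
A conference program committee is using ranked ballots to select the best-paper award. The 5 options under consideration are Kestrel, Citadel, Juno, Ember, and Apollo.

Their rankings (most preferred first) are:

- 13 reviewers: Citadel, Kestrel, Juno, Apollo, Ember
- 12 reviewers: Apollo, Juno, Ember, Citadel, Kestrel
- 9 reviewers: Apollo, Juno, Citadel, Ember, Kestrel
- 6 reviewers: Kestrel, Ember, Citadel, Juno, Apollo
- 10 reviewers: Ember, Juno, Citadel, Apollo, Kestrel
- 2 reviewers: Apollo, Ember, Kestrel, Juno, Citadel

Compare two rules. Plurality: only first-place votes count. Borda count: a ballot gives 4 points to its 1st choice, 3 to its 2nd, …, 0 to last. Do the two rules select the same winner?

Plurality first-place counts: Kestrel 6, Citadel 13, Juno 0, Ember 10, Apollo 23 → Apollo.
Borda totals: Kestrel 67, Citadel 114, Juno 127, Ember 97, Apollo 115 → Juno.
The two rules disagree: plurality picks Apollo, Borda picks Juno.

No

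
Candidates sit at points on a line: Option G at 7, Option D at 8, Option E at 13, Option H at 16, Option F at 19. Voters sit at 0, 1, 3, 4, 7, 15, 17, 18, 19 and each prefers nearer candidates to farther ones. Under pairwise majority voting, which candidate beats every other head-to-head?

With single-peaked preferences on a line, the Condorcet winner is the candidate closest to the median voter.
The median voter (position 7) is closest to Option G at 7.
Check: Option G vs Option E — voters closer to Option G: 5 of 9.

Option G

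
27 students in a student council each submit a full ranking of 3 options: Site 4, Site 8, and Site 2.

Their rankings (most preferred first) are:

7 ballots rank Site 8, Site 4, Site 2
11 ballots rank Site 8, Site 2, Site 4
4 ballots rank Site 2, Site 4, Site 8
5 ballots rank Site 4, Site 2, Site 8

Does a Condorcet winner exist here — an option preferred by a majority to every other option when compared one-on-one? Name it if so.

Site 8

Head-to-head results (27 voters total):
Site 4 vs Site 8: Site 8 wins 18–9.
Site 4 vs Site 2: Site 2 wins 15–12.
Site 8 vs Site 2: Site 8 wins 18–9.
Site 8 beats each rival — Site 4 (18–9), Site 2 (18–9) — so Site 8 is the Condorcet winner.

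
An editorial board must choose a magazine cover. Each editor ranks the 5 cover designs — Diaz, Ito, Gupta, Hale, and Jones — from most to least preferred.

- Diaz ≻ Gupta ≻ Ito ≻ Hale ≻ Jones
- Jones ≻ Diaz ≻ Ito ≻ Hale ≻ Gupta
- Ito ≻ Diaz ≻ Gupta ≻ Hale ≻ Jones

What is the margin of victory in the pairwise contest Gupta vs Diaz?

Ballots ranking Gupta above Diaz: 0.
Ballots ranking Diaz above Gupta: 3.
Diaz wins 3–0, a margin of 3.

3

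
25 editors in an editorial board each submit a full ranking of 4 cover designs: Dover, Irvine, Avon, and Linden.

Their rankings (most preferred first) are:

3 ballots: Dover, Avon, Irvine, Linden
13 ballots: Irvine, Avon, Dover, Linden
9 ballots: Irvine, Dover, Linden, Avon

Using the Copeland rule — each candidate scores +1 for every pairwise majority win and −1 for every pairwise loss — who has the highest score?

Pairwise results:
  Dover vs Irvine: Irvine wins 22–3.
  Dover vs Avon: Avon wins 13–12.
  Dover vs Linden: Dover wins 25–0.
  Irvine vs Avon: Irvine wins 22–3.
  Irvine vs Linden: Irvine wins 25–0.
  Avon vs Linden: Avon wins 16–9.
Copeland scores (wins − losses):
  Dover: 1 − 2 = -1
  Irvine: 3 − 0 = 3
  Avon: 2 − 1 = 1
  Linden: 0 − 3 = -3
Irvine has the best Copeland score.

Irvine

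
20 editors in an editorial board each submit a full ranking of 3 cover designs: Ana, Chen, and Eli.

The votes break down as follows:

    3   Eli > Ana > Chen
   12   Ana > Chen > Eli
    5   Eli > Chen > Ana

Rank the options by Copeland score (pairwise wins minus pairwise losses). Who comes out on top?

Ana

Pairwise results:
  Ana vs Chen: Ana wins 15–5.
  Ana vs Eli: Ana wins 12–8.
  Chen vs Eli: Chen wins 12–8.
Copeland scores (wins − losses):
  Ana: 2 − 0 = 2
  Chen: 1 − 1 = 0
  Eli: 0 − 2 = -2
Ana has the best Copeland score.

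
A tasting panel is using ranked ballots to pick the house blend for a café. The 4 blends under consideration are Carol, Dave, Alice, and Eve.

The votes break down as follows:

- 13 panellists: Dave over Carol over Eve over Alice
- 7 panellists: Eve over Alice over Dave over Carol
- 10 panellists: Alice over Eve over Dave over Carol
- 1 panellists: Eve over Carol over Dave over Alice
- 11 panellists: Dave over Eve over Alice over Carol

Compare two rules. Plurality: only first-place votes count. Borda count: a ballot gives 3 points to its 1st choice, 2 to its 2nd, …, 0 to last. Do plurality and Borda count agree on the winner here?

Plurality first-place counts: Carol 0, Dave 24, Alice 10, Eve 8 → Dave.
Borda totals: Carol 28, Dave 90, Alice 55, Eve 79 → Dave.
The two rules agree on Dave.

Yes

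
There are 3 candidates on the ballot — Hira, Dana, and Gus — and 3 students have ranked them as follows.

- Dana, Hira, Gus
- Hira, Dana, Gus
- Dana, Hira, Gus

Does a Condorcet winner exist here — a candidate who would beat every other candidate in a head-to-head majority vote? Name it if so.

Dana

Head-to-head results (3 voters total):
Hira vs Dana: Dana wins 2–1.
Hira vs Gus: Hira wins 3–0.
Dana vs Gus: Dana wins 3–0.
Dana beats each rival — Hira (2–1), Gus (3–0) — so Dana is the Condorcet winner.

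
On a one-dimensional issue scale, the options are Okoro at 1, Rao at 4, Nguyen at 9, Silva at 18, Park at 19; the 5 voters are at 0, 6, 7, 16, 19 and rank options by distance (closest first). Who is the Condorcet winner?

Nguyen

With single-peaked preferences on a line, the Condorcet winner is the candidate closest to the median voter.
The median voter (position 7) is closest to Nguyen at 9.
Check: Nguyen vs Silva — voters closer to Nguyen: 3 of 5.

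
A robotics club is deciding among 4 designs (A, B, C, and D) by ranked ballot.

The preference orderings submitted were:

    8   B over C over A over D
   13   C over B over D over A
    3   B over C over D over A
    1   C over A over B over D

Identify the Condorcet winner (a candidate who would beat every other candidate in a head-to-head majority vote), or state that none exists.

Head-to-head results (25 voters total):
A vs B: B wins 24–1.
A vs C: C wins 25–0.
A vs D: D wins 16–9.
B vs C: C wins 14–11.
B vs D: B wins 25–0.
C vs D: C wins 25–0.
C beats each rival — A (25–0), B (14–11), D (25–0) — so C is the Condorcet winner.

C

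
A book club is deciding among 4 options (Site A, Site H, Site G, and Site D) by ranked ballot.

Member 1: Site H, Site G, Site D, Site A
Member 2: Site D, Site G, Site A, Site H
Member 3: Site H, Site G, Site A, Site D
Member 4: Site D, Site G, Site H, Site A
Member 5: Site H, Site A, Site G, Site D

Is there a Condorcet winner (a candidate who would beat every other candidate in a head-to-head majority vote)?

Yes

Head-to-head results (5 voters total):
Site A vs Site H: Site H wins 4–1.
Site A vs Site G: Site G wins 4–1.
Site A vs Site D: Site D wins 3–2.
Site H vs Site G: Site H wins 3–2.
Site H vs Site D: Site H wins 3–2.
Site G vs Site D: Site G wins 3–2.
Site H beats each rival — Site A (4–1), Site G (3–2), Site D (3–2) — so Site H is the Condorcet winner.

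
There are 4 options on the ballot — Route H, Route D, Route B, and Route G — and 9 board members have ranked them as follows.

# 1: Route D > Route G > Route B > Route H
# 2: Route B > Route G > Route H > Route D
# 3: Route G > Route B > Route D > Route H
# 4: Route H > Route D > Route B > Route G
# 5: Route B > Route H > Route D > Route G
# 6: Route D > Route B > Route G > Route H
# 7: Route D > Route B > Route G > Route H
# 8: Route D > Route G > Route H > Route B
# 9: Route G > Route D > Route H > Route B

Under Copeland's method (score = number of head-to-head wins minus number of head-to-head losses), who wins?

Route D

Pairwise results:
  Route H vs Route D: Route D wins 6–3.
  Route H vs Route B: Route B wins 6–3.
  Route H vs Route G: Route G wins 7–2.
  Route D vs Route B: Route D wins 6–3.
  Route D vs Route G: Route D wins 6–3.
  Route B vs Route G: Route B wins 5–4.
Copeland scores (wins − losses):
  Route H: 0 − 3 = -3
  Route D: 3 − 0 = 3
  Route B: 2 − 1 = 1
  Route G: 1 − 2 = -1
Route D has the best Copeland score.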